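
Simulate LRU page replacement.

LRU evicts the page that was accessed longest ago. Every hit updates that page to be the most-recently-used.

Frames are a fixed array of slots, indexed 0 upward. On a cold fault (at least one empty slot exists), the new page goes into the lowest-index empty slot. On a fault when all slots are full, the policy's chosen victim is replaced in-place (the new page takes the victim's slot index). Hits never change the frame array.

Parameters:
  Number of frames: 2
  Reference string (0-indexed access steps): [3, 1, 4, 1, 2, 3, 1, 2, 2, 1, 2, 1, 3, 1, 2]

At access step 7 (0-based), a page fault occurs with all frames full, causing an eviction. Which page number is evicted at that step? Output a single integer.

Step 0: ref 3 -> FAULT, frames=[3,-]
Step 1: ref 1 -> FAULT, frames=[3,1]
Step 2: ref 4 -> FAULT, evict 3, frames=[4,1]
Step 3: ref 1 -> HIT, frames=[4,1]
Step 4: ref 2 -> FAULT, evict 4, frames=[2,1]
Step 5: ref 3 -> FAULT, evict 1, frames=[2,3]
Step 6: ref 1 -> FAULT, evict 2, frames=[1,3]
Step 7: ref 2 -> FAULT, evict 3, frames=[1,2]
At step 7: evicted page 3

Answer: 3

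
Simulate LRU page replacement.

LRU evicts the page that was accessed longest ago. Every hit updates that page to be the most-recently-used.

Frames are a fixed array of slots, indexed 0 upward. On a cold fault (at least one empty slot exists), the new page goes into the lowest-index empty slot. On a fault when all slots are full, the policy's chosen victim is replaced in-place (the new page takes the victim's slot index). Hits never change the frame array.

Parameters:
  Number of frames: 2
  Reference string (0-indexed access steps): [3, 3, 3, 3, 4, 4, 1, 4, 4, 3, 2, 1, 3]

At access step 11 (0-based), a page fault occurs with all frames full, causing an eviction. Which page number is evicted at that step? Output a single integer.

Answer: 3

Derivation:
Step 0: ref 3 -> FAULT, frames=[3,-]
Step 1: ref 3 -> HIT, frames=[3,-]
Step 2: ref 3 -> HIT, frames=[3,-]
Step 3: ref 3 -> HIT, frames=[3,-]
Step 4: ref 4 -> FAULT, frames=[3,4]
Step 5: ref 4 -> HIT, frames=[3,4]
Step 6: ref 1 -> FAULT, evict 3, frames=[1,4]
Step 7: ref 4 -> HIT, frames=[1,4]
Step 8: ref 4 -> HIT, frames=[1,4]
Step 9: ref 3 -> FAULT, evict 1, frames=[3,4]
Step 10: ref 2 -> FAULT, evict 4, frames=[3,2]
Step 11: ref 1 -> FAULT, evict 3, frames=[1,2]
At step 11: evicted page 3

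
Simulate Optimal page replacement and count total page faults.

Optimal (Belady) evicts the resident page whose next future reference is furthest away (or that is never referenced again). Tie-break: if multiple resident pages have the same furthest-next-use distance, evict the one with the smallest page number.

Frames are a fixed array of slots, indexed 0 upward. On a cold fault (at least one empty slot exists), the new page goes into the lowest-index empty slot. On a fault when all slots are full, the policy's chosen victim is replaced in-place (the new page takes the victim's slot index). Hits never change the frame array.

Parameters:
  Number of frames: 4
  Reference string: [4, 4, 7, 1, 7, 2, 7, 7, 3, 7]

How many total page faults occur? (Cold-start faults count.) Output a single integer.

Step 0: ref 4 → FAULT, frames=[4,-,-,-]
Step 1: ref 4 → HIT, frames=[4,-,-,-]
Step 2: ref 7 → FAULT, frames=[4,7,-,-]
Step 3: ref 1 → FAULT, frames=[4,7,1,-]
Step 4: ref 7 → HIT, frames=[4,7,1,-]
Step 5: ref 2 → FAULT, frames=[4,7,1,2]
Step 6: ref 7 → HIT, frames=[4,7,1,2]
Step 7: ref 7 → HIT, frames=[4,7,1,2]
Step 8: ref 3 → FAULT (evict 1), frames=[4,7,3,2]
Step 9: ref 7 → HIT, frames=[4,7,3,2]
Total faults: 5

Answer: 5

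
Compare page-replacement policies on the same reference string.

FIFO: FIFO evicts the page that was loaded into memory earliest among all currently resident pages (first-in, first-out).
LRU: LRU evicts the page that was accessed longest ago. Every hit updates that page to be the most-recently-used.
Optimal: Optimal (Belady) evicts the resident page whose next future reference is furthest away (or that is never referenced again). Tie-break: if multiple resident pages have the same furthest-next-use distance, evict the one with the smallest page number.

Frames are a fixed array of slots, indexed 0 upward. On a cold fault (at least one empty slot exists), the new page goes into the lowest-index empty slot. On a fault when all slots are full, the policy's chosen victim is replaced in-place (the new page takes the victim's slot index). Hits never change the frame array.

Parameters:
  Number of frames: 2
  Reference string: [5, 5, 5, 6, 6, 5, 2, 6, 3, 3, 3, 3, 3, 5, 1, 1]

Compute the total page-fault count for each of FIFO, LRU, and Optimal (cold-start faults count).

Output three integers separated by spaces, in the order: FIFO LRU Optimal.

Answer: 6 7 6

Derivation:
--- FIFO ---
  step 0: ref 5 -> FAULT, frames=[5,-] (faults so far: 1)
  step 1: ref 5 -> HIT, frames=[5,-] (faults so far: 1)
  step 2: ref 5 -> HIT, frames=[5,-] (faults so far: 1)
  step 3: ref 6 -> FAULT, frames=[5,6] (faults so far: 2)
  step 4: ref 6 -> HIT, frames=[5,6] (faults so far: 2)
  step 5: ref 5 -> HIT, frames=[5,6] (faults so far: 2)
  step 6: ref 2 -> FAULT, evict 5, frames=[2,6] (faults so far: 3)
  step 7: ref 6 -> HIT, frames=[2,6] (faults so far: 3)
  step 8: ref 3 -> FAULT, evict 6, frames=[2,3] (faults so far: 4)
  step 9: ref 3 -> HIT, frames=[2,3] (faults so far: 4)
  step 10: ref 3 -> HIT, frames=[2,3] (faults so far: 4)
  step 11: ref 3 -> HIT, frames=[2,3] (faults so far: 4)
  step 12: ref 3 -> HIT, frames=[2,3] (faults so far: 4)
  step 13: ref 5 -> FAULT, evict 2, frames=[5,3] (faults so far: 5)
  step 14: ref 1 -> FAULT, evict 3, frames=[5,1] (faults so far: 6)
  step 15: ref 1 -> HIT, frames=[5,1] (faults so far: 6)
  FIFO total faults: 6
--- LRU ---
  step 0: ref 5 -> FAULT, frames=[5,-] (faults so far: 1)
  step 1: ref 5 -> HIT, frames=[5,-] (faults so far: 1)
  step 2: ref 5 -> HIT, frames=[5,-] (faults so far: 1)
  step 3: ref 6 -> FAULT, frames=[5,6] (faults so far: 2)
  step 4: ref 6 -> HIT, frames=[5,6] (faults so far: 2)
  step 5: ref 5 -> HIT, frames=[5,6] (faults so far: 2)
  step 6: ref 2 -> FAULT, evict 6, frames=[5,2] (faults so far: 3)
  step 7: ref 6 -> FAULT, evict 5, frames=[6,2] (faults so far: 4)
  step 8: ref 3 -> FAULT, evict 2, frames=[6,3] (faults so far: 5)
  step 9: ref 3 -> HIT, frames=[6,3] (faults so far: 5)
  step 10: ref 3 -> HIT, frames=[6,3] (faults so far: 5)
  step 11: ref 3 -> HIT, frames=[6,3] (faults so far: 5)
  step 12: ref 3 -> HIT, frames=[6,3] (faults so far: 5)
  step 13: ref 5 -> FAULT, evict 6, frames=[5,3] (faults so far: 6)
  step 14: ref 1 -> FAULT, evict 3, frames=[5,1] (faults so far: 7)
  step 15: ref 1 -> HIT, frames=[5,1] (faults so far: 7)
  LRU total faults: 7
--- Optimal ---
  step 0: ref 5 -> FAULT, frames=[5,-] (faults so far: 1)
  step 1: ref 5 -> HIT, frames=[5,-] (faults so far: 1)
  step 2: ref 5 -> HIT, frames=[5,-] (faults so far: 1)
  step 3: ref 6 -> FAULT, frames=[5,6] (faults so far: 2)
  step 4: ref 6 -> HIT, frames=[5,6] (faults so far: 2)
  step 5: ref 5 -> HIT, frames=[5,6] (faults so far: 2)
  step 6: ref 2 -> FAULT, evict 5, frames=[2,6] (faults so far: 3)
  step 7: ref 6 -> HIT, frames=[2,6] (faults so far: 3)
  step 8: ref 3 -> FAULT, evict 2, frames=[3,6] (faults so far: 4)
  step 9: ref 3 -> HIT, frames=[3,6] (faults so far: 4)
  step 10: ref 3 -> HIT, frames=[3,6] (faults so far: 4)
  step 11: ref 3 -> HIT, frames=[3,6] (faults so far: 4)
  step 12: ref 3 -> HIT, frames=[3,6] (faults so far: 4)
  step 13: ref 5 -> FAULT, evict 3, frames=[5,6] (faults so far: 5)
  step 14: ref 1 -> FAULT, evict 5, frames=[1,6] (faults so far: 6)
  step 15: ref 1 -> HIT, frames=[1,6] (faults so far: 6)
  Optimal total faults: 6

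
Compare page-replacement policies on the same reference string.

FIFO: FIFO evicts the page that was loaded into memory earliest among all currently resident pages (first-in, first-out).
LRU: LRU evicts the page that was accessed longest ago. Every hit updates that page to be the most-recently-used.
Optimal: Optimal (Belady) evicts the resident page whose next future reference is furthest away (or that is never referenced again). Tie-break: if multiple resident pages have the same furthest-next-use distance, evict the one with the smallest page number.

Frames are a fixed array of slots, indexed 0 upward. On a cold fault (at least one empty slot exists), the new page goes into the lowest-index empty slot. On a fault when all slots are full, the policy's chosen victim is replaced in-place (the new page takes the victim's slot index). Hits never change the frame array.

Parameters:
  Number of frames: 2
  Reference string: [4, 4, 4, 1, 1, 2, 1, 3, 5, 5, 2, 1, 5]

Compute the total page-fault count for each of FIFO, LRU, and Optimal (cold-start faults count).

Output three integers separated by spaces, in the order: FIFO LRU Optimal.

Answer: 8 8 6

Derivation:
--- FIFO ---
  step 0: ref 4 -> FAULT, frames=[4,-] (faults so far: 1)
  step 1: ref 4 -> HIT, frames=[4,-] (faults so far: 1)
  step 2: ref 4 -> HIT, frames=[4,-] (faults so far: 1)
  step 3: ref 1 -> FAULT, frames=[4,1] (faults so far: 2)
  step 4: ref 1 -> HIT, frames=[4,1] (faults so far: 2)
  step 5: ref 2 -> FAULT, evict 4, frames=[2,1] (faults so far: 3)
  step 6: ref 1 -> HIT, frames=[2,1] (faults so far: 3)
  step 7: ref 3 -> FAULT, evict 1, frames=[2,3] (faults so far: 4)
  step 8: ref 5 -> FAULT, evict 2, frames=[5,3] (faults so far: 5)
  step 9: ref 5 -> HIT, frames=[5,3] (faults so far: 5)
  step 10: ref 2 -> FAULT, evict 3, frames=[5,2] (faults so far: 6)
  step 11: ref 1 -> FAULT, evict 5, frames=[1,2] (faults so far: 7)
  step 12: ref 5 -> FAULT, evict 2, frames=[1,5] (faults so far: 8)
  FIFO total faults: 8
--- LRU ---
  step 0: ref 4 -> FAULT, frames=[4,-] (faults so far: 1)
  step 1: ref 4 -> HIT, frames=[4,-] (faults so far: 1)
  step 2: ref 4 -> HIT, frames=[4,-] (faults so far: 1)
  step 3: ref 1 -> FAULT, frames=[4,1] (faults so far: 2)
  step 4: ref 1 -> HIT, frames=[4,1] (faults so far: 2)
  step 5: ref 2 -> FAULT, evict 4, frames=[2,1] (faults so far: 3)
  step 6: ref 1 -> HIT, frames=[2,1] (faults so far: 3)
  step 7: ref 3 -> FAULT, evict 2, frames=[3,1] (faults so far: 4)
  step 8: ref 5 -> FAULT, evict 1, frames=[3,5] (faults so far: 5)
  step 9: ref 5 -> HIT, frames=[3,5] (faults so far: 5)
  step 10: ref 2 -> FAULT, evict 3, frames=[2,5] (faults so far: 6)
  step 11: ref 1 -> FAULT, evict 5, frames=[2,1] (faults so far: 7)
  step 12: ref 5 -> FAULT, evict 2, frames=[5,1] (faults so far: 8)
  LRU total faults: 8
--- Optimal ---
  step 0: ref 4 -> FAULT, frames=[4,-] (faults so far: 1)
  step 1: ref 4 -> HIT, frames=[4,-] (faults so far: 1)
  step 2: ref 4 -> HIT, frames=[4,-] (faults so far: 1)
  step 3: ref 1 -> FAULT, frames=[4,1] (faults so far: 2)
  step 4: ref 1 -> HIT, frames=[4,1] (faults so far: 2)
  step 5: ref 2 -> FAULT, evict 4, frames=[2,1] (faults so far: 3)
  step 6: ref 1 -> HIT, frames=[2,1] (faults so far: 3)
  step 7: ref 3 -> FAULT, evict 1, frames=[2,3] (faults so far: 4)
  step 8: ref 5 -> FAULT, evict 3, frames=[2,5] (faults so far: 5)
  step 9: ref 5 -> HIT, frames=[2,5] (faults so far: 5)
  step 10: ref 2 -> HIT, frames=[2,5] (faults so far: 5)
  step 11: ref 1 -> FAULT, evict 2, frames=[1,5] (faults so far: 6)
  step 12: ref 5 -> HIT, frames=[1,5] (faults so far: 6)
  Optimal total faults: 6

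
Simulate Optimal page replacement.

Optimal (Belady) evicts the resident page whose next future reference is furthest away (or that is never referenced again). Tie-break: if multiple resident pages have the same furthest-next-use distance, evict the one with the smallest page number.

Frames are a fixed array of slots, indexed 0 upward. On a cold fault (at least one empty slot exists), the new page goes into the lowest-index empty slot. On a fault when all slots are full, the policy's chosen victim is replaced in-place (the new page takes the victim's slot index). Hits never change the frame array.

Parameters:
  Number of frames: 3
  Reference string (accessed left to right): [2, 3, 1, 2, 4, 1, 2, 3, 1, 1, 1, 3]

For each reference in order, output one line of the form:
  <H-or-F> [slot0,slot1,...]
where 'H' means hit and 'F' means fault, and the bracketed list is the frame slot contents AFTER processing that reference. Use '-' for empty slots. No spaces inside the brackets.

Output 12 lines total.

F [2,-,-]
F [2,3,-]
F [2,3,1]
H [2,3,1]
F [2,4,1]
H [2,4,1]
H [2,4,1]
F [3,4,1]
H [3,4,1]
H [3,4,1]
H [3,4,1]
H [3,4,1]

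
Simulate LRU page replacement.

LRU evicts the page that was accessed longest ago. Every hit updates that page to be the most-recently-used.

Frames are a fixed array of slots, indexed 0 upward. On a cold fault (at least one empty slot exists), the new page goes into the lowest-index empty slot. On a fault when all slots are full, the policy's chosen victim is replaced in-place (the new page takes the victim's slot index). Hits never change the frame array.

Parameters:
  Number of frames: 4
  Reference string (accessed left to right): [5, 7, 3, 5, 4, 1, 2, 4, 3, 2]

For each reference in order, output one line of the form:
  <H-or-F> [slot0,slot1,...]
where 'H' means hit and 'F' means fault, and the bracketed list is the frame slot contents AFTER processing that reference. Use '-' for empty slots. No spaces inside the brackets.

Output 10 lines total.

F [5,-,-,-]
F [5,7,-,-]
F [5,7,3,-]
H [5,7,3,-]
F [5,7,3,4]
F [5,1,3,4]
F [5,1,2,4]
H [5,1,2,4]
F [3,1,2,4]
H [3,1,2,4]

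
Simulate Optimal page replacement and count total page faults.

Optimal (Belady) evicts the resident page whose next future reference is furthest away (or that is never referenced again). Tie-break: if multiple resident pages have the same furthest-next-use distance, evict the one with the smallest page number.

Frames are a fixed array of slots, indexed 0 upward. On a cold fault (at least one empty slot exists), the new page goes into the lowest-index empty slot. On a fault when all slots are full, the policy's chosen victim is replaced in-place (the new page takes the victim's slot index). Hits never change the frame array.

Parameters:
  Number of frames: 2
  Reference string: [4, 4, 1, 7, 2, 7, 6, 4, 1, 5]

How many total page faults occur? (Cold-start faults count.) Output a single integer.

Answer: 8

Derivation:
Step 0: ref 4 → FAULT, frames=[4,-]
Step 1: ref 4 → HIT, frames=[4,-]
Step 2: ref 1 → FAULT, frames=[4,1]
Step 3: ref 7 → FAULT (evict 1), frames=[4,7]
Step 4: ref 2 → FAULT (evict 4), frames=[2,7]
Step 5: ref 7 → HIT, frames=[2,7]
Step 6: ref 6 → FAULT (evict 2), frames=[6,7]
Step 7: ref 4 → FAULT (evict 6), frames=[4,7]
Step 8: ref 1 → FAULT (evict 4), frames=[1,7]
Step 9: ref 5 → FAULT (evict 1), frames=[5,7]
Total faults: 8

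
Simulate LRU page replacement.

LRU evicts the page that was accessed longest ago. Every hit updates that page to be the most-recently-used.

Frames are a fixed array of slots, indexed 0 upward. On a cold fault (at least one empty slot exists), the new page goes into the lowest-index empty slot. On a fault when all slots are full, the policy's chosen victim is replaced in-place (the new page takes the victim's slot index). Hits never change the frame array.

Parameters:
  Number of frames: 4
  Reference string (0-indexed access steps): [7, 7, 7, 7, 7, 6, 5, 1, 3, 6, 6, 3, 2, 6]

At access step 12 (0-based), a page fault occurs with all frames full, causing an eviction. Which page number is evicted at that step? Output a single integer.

Answer: 5

Derivation:
Step 0: ref 7 -> FAULT, frames=[7,-,-,-]
Step 1: ref 7 -> HIT, frames=[7,-,-,-]
Step 2: ref 7 -> HIT, frames=[7,-,-,-]
Step 3: ref 7 -> HIT, frames=[7,-,-,-]
Step 4: ref 7 -> HIT, frames=[7,-,-,-]
Step 5: ref 6 -> FAULT, frames=[7,6,-,-]
Step 6: ref 5 -> FAULT, frames=[7,6,5,-]
Step 7: ref 1 -> FAULT, frames=[7,6,5,1]
Step 8: ref 3 -> FAULT, evict 7, frames=[3,6,5,1]
Step 9: ref 6 -> HIT, frames=[3,6,5,1]
Step 10: ref 6 -> HIT, frames=[3,6,5,1]
Step 11: ref 3 -> HIT, frames=[3,6,5,1]
Step 12: ref 2 -> FAULT, evict 5, frames=[3,6,2,1]
At step 12: evicted page 5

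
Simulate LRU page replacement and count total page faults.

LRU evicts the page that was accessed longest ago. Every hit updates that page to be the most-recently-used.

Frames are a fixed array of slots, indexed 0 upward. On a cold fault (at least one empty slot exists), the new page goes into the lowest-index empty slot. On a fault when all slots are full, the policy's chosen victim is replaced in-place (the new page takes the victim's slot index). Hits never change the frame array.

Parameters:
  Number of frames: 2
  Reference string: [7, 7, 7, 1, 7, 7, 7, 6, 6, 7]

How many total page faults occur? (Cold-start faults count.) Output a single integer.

Step 0: ref 7 → FAULT, frames=[7,-]
Step 1: ref 7 → HIT, frames=[7,-]
Step 2: ref 7 → HIT, frames=[7,-]
Step 3: ref 1 → FAULT, frames=[7,1]
Step 4: ref 7 → HIT, frames=[7,1]
Step 5: ref 7 → HIT, frames=[7,1]
Step 6: ref 7 → HIT, frames=[7,1]
Step 7: ref 6 → FAULT (evict 1), frames=[7,6]
Step 8: ref 6 → HIT, frames=[7,6]
Step 9: ref 7 → HIT, frames=[7,6]
Total faults: 3

Answer: 3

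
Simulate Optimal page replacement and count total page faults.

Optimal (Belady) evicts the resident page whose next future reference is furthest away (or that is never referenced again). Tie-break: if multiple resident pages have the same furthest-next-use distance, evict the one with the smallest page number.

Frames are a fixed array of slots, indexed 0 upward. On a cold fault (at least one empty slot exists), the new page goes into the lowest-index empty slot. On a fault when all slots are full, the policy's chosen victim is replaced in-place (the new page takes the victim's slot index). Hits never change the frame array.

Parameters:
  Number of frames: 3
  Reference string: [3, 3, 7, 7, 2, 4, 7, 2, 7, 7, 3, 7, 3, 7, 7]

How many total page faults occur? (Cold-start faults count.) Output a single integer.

Step 0: ref 3 → FAULT, frames=[3,-,-]
Step 1: ref 3 → HIT, frames=[3,-,-]
Step 2: ref 7 → FAULT, frames=[3,7,-]
Step 3: ref 7 → HIT, frames=[3,7,-]
Step 4: ref 2 → FAULT, frames=[3,7,2]
Step 5: ref 4 → FAULT (evict 3), frames=[4,7,2]
Step 6: ref 7 → HIT, frames=[4,7,2]
Step 7: ref 2 → HIT, frames=[4,7,2]
Step 8: ref 7 → HIT, frames=[4,7,2]
Step 9: ref 7 → HIT, frames=[4,7,2]
Step 10: ref 3 → FAULT (evict 2), frames=[4,7,3]
Step 11: ref 7 → HIT, frames=[4,7,3]
Step 12: ref 3 → HIT, frames=[4,7,3]
Step 13: ref 7 → HIT, frames=[4,7,3]
Step 14: ref 7 → HIT, frames=[4,7,3]
Total faults: 5

Answer: 5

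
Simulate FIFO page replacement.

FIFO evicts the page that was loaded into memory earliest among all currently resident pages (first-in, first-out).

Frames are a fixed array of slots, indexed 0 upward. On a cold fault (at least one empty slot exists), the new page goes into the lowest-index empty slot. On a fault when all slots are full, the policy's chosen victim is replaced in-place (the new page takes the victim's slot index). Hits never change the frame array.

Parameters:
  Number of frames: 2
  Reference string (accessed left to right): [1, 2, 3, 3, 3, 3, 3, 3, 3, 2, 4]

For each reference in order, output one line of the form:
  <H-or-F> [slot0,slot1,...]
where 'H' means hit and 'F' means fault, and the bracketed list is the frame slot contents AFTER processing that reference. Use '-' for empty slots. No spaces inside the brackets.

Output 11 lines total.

F [1,-]
F [1,2]
F [3,2]
H [3,2]
H [3,2]
H [3,2]
H [3,2]
H [3,2]
H [3,2]
H [3,2]
F [3,4]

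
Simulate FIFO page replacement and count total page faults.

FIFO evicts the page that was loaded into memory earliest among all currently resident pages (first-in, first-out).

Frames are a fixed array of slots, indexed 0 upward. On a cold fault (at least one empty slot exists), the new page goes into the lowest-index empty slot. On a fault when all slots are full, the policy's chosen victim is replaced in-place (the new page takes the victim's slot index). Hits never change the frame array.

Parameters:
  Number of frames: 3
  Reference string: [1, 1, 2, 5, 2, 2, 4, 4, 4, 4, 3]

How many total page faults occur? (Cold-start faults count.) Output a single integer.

Answer: 5

Derivation:
Step 0: ref 1 → FAULT, frames=[1,-,-]
Step 1: ref 1 → HIT, frames=[1,-,-]
Step 2: ref 2 → FAULT, frames=[1,2,-]
Step 3: ref 5 → FAULT, frames=[1,2,5]
Step 4: ref 2 → HIT, frames=[1,2,5]
Step 5: ref 2 → HIT, frames=[1,2,5]
Step 6: ref 4 → FAULT (evict 1), frames=[4,2,5]
Step 7: ref 4 → HIT, frames=[4,2,5]
Step 8: ref 4 → HIT, frames=[4,2,5]
Step 9: ref 4 → HIT, frames=[4,2,5]
Step 10: ref 3 → FAULT (evict 2), frames=[4,3,5]
Total faults: 5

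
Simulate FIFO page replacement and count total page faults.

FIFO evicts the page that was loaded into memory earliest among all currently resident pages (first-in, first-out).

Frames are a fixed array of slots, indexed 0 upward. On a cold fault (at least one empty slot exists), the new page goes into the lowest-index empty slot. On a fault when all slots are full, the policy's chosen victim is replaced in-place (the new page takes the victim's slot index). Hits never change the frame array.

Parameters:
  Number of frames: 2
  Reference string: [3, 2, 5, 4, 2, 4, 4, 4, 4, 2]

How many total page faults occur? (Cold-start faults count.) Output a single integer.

Step 0: ref 3 → FAULT, frames=[3,-]
Step 1: ref 2 → FAULT, frames=[3,2]
Step 2: ref 5 → FAULT (evict 3), frames=[5,2]
Step 3: ref 4 → FAULT (evict 2), frames=[5,4]
Step 4: ref 2 → FAULT (evict 5), frames=[2,4]
Step 5: ref 4 → HIT, frames=[2,4]
Step 6: ref 4 → HIT, frames=[2,4]
Step 7: ref 4 → HIT, frames=[2,4]
Step 8: ref 4 → HIT, frames=[2,4]
Step 9: ref 2 → HIT, frames=[2,4]
Total faults: 5

Answer: 5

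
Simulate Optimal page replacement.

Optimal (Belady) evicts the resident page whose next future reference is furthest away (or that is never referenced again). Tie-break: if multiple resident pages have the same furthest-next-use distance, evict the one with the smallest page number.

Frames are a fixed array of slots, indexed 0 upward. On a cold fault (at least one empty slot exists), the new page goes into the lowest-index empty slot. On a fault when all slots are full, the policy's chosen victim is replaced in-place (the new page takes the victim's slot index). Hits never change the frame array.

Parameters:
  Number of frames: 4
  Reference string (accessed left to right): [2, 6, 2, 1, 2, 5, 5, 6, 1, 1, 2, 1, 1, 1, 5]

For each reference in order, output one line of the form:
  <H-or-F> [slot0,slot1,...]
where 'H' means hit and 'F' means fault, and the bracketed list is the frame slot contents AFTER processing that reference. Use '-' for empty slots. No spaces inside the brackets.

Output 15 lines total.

F [2,-,-,-]
F [2,6,-,-]
H [2,6,-,-]
F [2,6,1,-]
H [2,6,1,-]
F [2,6,1,5]
H [2,6,1,5]
H [2,6,1,5]
H [2,6,1,5]
H [2,6,1,5]
H [2,6,1,5]
H [2,6,1,5]
H [2,6,1,5]
H [2,6,1,5]
H [2,6,1,5]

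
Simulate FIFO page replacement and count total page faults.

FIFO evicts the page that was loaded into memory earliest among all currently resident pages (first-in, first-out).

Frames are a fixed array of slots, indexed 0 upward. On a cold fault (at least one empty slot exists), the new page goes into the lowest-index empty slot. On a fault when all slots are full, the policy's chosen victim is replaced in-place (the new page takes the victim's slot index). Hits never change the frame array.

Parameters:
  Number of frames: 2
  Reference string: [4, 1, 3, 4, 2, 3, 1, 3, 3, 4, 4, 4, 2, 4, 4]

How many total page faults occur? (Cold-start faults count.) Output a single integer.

Answer: 9

Derivation:
Step 0: ref 4 → FAULT, frames=[4,-]
Step 1: ref 1 → FAULT, frames=[4,1]
Step 2: ref 3 → FAULT (evict 4), frames=[3,1]
Step 3: ref 4 → FAULT (evict 1), frames=[3,4]
Step 4: ref 2 → FAULT (evict 3), frames=[2,4]
Step 5: ref 3 → FAULT (evict 4), frames=[2,3]
Step 6: ref 1 → FAULT (evict 2), frames=[1,3]
Step 7: ref 3 → HIT, frames=[1,3]
Step 8: ref 3 → HIT, frames=[1,3]
Step 9: ref 4 → FAULT (evict 3), frames=[1,4]
Step 10: ref 4 → HIT, frames=[1,4]
Step 11: ref 4 → HIT, frames=[1,4]
Step 12: ref 2 → FAULT (evict 1), frames=[2,4]
Step 13: ref 4 → HIT, frames=[2,4]
Step 14: ref 4 → HIT, frames=[2,4]
Total faults: 9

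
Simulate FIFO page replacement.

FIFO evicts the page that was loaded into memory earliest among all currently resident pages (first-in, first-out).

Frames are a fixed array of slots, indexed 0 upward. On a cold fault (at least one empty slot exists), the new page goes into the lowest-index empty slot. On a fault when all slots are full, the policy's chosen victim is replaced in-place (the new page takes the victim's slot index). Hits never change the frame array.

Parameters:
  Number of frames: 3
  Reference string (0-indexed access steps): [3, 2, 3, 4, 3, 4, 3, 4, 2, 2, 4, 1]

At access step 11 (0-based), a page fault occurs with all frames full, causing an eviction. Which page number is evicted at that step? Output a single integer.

Answer: 3

Derivation:
Step 0: ref 3 -> FAULT, frames=[3,-,-]
Step 1: ref 2 -> FAULT, frames=[3,2,-]
Step 2: ref 3 -> HIT, frames=[3,2,-]
Step 3: ref 4 -> FAULT, frames=[3,2,4]
Step 4: ref 3 -> HIT, frames=[3,2,4]
Step 5: ref 4 -> HIT, frames=[3,2,4]
Step 6: ref 3 -> HIT, frames=[3,2,4]
Step 7: ref 4 -> HIT, frames=[3,2,4]
Step 8: ref 2 -> HIT, frames=[3,2,4]
Step 9: ref 2 -> HIT, frames=[3,2,4]
Step 10: ref 4 -> HIT, frames=[3,2,4]
Step 11: ref 1 -> FAULT, evict 3, frames=[1,2,4]
At step 11: evicted page 3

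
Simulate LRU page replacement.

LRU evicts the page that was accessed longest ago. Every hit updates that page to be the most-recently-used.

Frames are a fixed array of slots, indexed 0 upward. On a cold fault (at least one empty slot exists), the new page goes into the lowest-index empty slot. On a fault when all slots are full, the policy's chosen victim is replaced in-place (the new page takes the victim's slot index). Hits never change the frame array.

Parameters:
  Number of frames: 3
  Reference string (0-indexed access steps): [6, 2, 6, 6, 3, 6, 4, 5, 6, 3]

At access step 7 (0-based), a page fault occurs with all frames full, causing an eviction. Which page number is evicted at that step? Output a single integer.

Step 0: ref 6 -> FAULT, frames=[6,-,-]
Step 1: ref 2 -> FAULT, frames=[6,2,-]
Step 2: ref 6 -> HIT, frames=[6,2,-]
Step 3: ref 6 -> HIT, frames=[6,2,-]
Step 4: ref 3 -> FAULT, frames=[6,2,3]
Step 5: ref 6 -> HIT, frames=[6,2,3]
Step 6: ref 4 -> FAULT, evict 2, frames=[6,4,3]
Step 7: ref 5 -> FAULT, evict 3, frames=[6,4,5]
At step 7: evicted page 3

Answer: 3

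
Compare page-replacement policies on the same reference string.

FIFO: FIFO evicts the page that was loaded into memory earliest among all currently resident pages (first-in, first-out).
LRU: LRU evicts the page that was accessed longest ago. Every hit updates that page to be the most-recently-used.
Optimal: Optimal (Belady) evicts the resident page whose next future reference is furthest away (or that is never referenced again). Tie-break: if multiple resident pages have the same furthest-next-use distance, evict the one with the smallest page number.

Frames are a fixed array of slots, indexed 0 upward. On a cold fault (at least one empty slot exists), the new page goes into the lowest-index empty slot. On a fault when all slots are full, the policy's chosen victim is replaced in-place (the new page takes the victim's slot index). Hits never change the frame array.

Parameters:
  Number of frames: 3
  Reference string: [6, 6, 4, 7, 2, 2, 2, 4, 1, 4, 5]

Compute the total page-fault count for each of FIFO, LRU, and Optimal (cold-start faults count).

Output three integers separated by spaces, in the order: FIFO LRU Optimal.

--- FIFO ---
  step 0: ref 6 -> FAULT, frames=[6,-,-] (faults so far: 1)
  step 1: ref 6 -> HIT, frames=[6,-,-] (faults so far: 1)
  step 2: ref 4 -> FAULT, frames=[6,4,-] (faults so far: 2)
  step 3: ref 7 -> FAULT, frames=[6,4,7] (faults so far: 3)
  step 4: ref 2 -> FAULT, evict 6, frames=[2,4,7] (faults so far: 4)
  step 5: ref 2 -> HIT, frames=[2,4,7] (faults so far: 4)
  step 6: ref 2 -> HIT, frames=[2,4,7] (faults so far: 4)
  step 7: ref 4 -> HIT, frames=[2,4,7] (faults so far: 4)
  step 8: ref 1 -> FAULT, evict 4, frames=[2,1,7] (faults so far: 5)
  step 9: ref 4 -> FAULT, evict 7, frames=[2,1,4] (faults so far: 6)
  step 10: ref 5 -> FAULT, evict 2, frames=[5,1,4] (faults so far: 7)
  FIFO total faults: 7
--- LRU ---
  step 0: ref 6 -> FAULT, frames=[6,-,-] (faults so far: 1)
  step 1: ref 6 -> HIT, frames=[6,-,-] (faults so far: 1)
  step 2: ref 4 -> FAULT, frames=[6,4,-] (faults so far: 2)
  step 3: ref 7 -> FAULT, frames=[6,4,7] (faults so far: 3)
  step 4: ref 2 -> FAULT, evict 6, frames=[2,4,7] (faults so far: 4)
  step 5: ref 2 -> HIT, frames=[2,4,7] (faults so far: 4)
  step 6: ref 2 -> HIT, frames=[2,4,7] (faults so far: 4)
  step 7: ref 4 -> HIT, frames=[2,4,7] (faults so far: 4)
  step 8: ref 1 -> FAULT, evict 7, frames=[2,4,1] (faults so far: 5)
  step 9: ref 4 -> HIT, frames=[2,4,1] (faults so far: 5)
  step 10: ref 5 -> FAULT, evict 2, frames=[5,4,1] (faults so far: 6)
  LRU total faults: 6
--- Optimal ---
  step 0: ref 6 -> FAULT, frames=[6,-,-] (faults so far: 1)
  step 1: ref 6 -> HIT, frames=[6,-,-] (faults so far: 1)
  step 2: ref 4 -> FAULT, frames=[6,4,-] (faults so far: 2)
  step 3: ref 7 -> FAULT, frames=[6,4,7] (faults so far: 3)
  step 4: ref 2 -> FAULT, evict 6, frames=[2,4,7] (faults so far: 4)
  step 5: ref 2 -> HIT, frames=[2,4,7] (faults so far: 4)
  step 6: ref 2 -> HIT, frames=[2,4,7] (faults so far: 4)
  step 7: ref 4 -> HIT, frames=[2,4,7] (faults so far: 4)
  step 8: ref 1 -> FAULT, evict 2, frames=[1,4,7] (faults so far: 5)
  step 9: ref 4 -> HIT, frames=[1,4,7] (faults so far: 5)
  step 10: ref 5 -> FAULT, evict 1, frames=[5,4,7] (faults so far: 6)
  Optimal total faults: 6

Answer: 7 6 6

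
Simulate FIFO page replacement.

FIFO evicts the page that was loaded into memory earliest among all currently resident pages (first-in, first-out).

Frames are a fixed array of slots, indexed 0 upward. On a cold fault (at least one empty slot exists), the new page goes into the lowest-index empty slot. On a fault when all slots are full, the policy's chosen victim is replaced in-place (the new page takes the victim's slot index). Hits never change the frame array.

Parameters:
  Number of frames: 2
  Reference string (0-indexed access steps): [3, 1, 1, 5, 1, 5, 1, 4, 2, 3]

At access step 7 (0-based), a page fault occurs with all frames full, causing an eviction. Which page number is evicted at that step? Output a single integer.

Step 0: ref 3 -> FAULT, frames=[3,-]
Step 1: ref 1 -> FAULT, frames=[3,1]
Step 2: ref 1 -> HIT, frames=[3,1]
Step 3: ref 5 -> FAULT, evict 3, frames=[5,1]
Step 4: ref 1 -> HIT, frames=[5,1]
Step 5: ref 5 -> HIT, frames=[5,1]
Step 6: ref 1 -> HIT, frames=[5,1]
Step 7: ref 4 -> FAULT, evict 1, frames=[5,4]
At step 7: evicted page 1

Answer: 1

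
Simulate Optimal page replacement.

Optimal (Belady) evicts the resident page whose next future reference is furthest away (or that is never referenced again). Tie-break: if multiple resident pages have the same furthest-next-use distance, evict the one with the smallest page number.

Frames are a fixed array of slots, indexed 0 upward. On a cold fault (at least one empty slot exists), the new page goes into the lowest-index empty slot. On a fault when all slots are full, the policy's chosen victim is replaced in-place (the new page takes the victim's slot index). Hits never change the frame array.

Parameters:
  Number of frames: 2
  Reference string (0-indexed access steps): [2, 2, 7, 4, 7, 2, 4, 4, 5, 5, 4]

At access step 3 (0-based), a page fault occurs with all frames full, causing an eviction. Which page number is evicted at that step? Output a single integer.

Step 0: ref 2 -> FAULT, frames=[2,-]
Step 1: ref 2 -> HIT, frames=[2,-]
Step 2: ref 7 -> FAULT, frames=[2,7]
Step 3: ref 4 -> FAULT, evict 2, frames=[4,7]
At step 3: evicted page 2

Answer: 2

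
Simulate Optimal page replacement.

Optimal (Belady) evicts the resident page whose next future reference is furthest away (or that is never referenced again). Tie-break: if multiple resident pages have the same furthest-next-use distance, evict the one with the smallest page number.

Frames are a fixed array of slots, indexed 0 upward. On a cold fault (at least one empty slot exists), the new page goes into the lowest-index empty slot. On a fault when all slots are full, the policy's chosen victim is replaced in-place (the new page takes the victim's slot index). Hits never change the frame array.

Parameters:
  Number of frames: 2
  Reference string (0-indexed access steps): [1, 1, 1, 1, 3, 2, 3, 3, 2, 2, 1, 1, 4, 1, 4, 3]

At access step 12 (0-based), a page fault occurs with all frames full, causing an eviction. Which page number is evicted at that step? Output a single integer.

Answer: 3

Derivation:
Step 0: ref 1 -> FAULT, frames=[1,-]
Step 1: ref 1 -> HIT, frames=[1,-]
Step 2: ref 1 -> HIT, frames=[1,-]
Step 3: ref 1 -> HIT, frames=[1,-]
Step 4: ref 3 -> FAULT, frames=[1,3]
Step 5: ref 2 -> FAULT, evict 1, frames=[2,3]
Step 6: ref 3 -> HIT, frames=[2,3]
Step 7: ref 3 -> HIT, frames=[2,3]
Step 8: ref 2 -> HIT, frames=[2,3]
Step 9: ref 2 -> HIT, frames=[2,3]
Step 10: ref 1 -> FAULT, evict 2, frames=[1,3]
Step 11: ref 1 -> HIT, frames=[1,3]
Step 12: ref 4 -> FAULT, evict 3, frames=[1,4]
At step 12: evicted page 3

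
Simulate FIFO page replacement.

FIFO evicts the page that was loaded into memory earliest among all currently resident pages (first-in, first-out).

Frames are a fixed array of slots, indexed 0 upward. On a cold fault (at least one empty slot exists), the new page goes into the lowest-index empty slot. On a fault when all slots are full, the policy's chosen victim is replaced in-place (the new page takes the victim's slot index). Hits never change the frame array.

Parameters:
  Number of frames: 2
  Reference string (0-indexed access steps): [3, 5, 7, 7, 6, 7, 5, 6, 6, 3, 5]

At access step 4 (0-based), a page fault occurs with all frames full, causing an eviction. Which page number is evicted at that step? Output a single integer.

Answer: 5

Derivation:
Step 0: ref 3 -> FAULT, frames=[3,-]
Step 1: ref 5 -> FAULT, frames=[3,5]
Step 2: ref 7 -> FAULT, evict 3, frames=[7,5]
Step 3: ref 7 -> HIT, frames=[7,5]
Step 4: ref 6 -> FAULT, evict 5, frames=[7,6]
At step 4: evicted page 5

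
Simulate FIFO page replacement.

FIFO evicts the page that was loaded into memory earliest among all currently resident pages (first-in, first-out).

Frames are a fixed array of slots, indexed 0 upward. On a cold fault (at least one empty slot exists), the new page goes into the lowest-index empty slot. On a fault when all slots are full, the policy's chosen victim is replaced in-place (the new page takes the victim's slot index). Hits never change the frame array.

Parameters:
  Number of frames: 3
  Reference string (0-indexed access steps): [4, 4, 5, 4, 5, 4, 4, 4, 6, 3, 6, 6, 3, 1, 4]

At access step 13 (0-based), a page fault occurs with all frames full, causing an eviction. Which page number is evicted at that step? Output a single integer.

Step 0: ref 4 -> FAULT, frames=[4,-,-]
Step 1: ref 4 -> HIT, frames=[4,-,-]
Step 2: ref 5 -> FAULT, frames=[4,5,-]
Step 3: ref 4 -> HIT, frames=[4,5,-]
Step 4: ref 5 -> HIT, frames=[4,5,-]
Step 5: ref 4 -> HIT, frames=[4,5,-]
Step 6: ref 4 -> HIT, frames=[4,5,-]
Step 7: ref 4 -> HIT, frames=[4,5,-]
Step 8: ref 6 -> FAULT, frames=[4,5,6]
Step 9: ref 3 -> FAULT, evict 4, frames=[3,5,6]
Step 10: ref 6 -> HIT, frames=[3,5,6]
Step 11: ref 6 -> HIT, frames=[3,5,6]
Step 12: ref 3 -> HIT, frames=[3,5,6]
Step 13: ref 1 -> FAULT, evict 5, frames=[3,1,6]
At step 13: evicted page 5

Answer: 5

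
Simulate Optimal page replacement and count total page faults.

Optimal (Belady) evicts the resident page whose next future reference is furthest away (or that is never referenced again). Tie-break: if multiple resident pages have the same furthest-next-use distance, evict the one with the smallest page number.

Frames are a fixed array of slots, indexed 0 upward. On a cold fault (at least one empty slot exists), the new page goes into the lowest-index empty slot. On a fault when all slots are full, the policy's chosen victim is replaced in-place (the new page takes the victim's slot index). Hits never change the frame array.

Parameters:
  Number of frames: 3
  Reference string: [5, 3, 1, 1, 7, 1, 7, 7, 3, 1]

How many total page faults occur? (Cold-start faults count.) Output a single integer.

Step 0: ref 5 → FAULT, frames=[5,-,-]
Step 1: ref 3 → FAULT, frames=[5,3,-]
Step 2: ref 1 → FAULT, frames=[5,3,1]
Step 3: ref 1 → HIT, frames=[5,3,1]
Step 4: ref 7 → FAULT (evict 5), frames=[7,3,1]
Step 5: ref 1 → HIT, frames=[7,3,1]
Step 6: ref 7 → HIT, frames=[7,3,1]
Step 7: ref 7 → HIT, frames=[7,3,1]
Step 8: ref 3 → HIT, frames=[7,3,1]
Step 9: ref 1 → HIT, frames=[7,3,1]
Total faults: 4

Answer: 4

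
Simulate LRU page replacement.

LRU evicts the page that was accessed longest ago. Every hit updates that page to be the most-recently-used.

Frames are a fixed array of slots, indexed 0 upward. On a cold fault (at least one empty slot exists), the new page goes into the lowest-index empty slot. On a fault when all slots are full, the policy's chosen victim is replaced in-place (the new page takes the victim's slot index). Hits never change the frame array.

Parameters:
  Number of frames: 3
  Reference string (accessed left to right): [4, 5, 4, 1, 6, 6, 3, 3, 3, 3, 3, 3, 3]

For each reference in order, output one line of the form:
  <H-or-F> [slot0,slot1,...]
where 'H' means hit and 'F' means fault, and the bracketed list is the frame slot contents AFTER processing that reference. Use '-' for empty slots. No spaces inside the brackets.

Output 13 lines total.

F [4,-,-]
F [4,5,-]
H [4,5,-]
F [4,5,1]
F [4,6,1]
H [4,6,1]
F [3,6,1]
H [3,6,1]
H [3,6,1]
H [3,6,1]
H [3,6,1]
H [3,6,1]
H [3,6,1]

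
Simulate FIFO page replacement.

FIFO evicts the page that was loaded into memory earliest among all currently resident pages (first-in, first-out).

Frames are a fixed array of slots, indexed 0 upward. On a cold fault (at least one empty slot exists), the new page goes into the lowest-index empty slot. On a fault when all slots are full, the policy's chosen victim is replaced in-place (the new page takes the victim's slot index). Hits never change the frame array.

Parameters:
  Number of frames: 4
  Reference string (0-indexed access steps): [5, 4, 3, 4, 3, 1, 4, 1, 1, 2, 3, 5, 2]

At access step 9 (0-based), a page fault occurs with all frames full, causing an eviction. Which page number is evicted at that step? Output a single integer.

Step 0: ref 5 -> FAULT, frames=[5,-,-,-]
Step 1: ref 4 -> FAULT, frames=[5,4,-,-]
Step 2: ref 3 -> FAULT, frames=[5,4,3,-]
Step 3: ref 4 -> HIT, frames=[5,4,3,-]
Step 4: ref 3 -> HIT, frames=[5,4,3,-]
Step 5: ref 1 -> FAULT, frames=[5,4,3,1]
Step 6: ref 4 -> HIT, frames=[5,4,3,1]
Step 7: ref 1 -> HIT, frames=[5,4,3,1]
Step 8: ref 1 -> HIT, frames=[5,4,3,1]
Step 9: ref 2 -> FAULT, evict 5, frames=[2,4,3,1]
At step 9: evicted page 5

Answer: 5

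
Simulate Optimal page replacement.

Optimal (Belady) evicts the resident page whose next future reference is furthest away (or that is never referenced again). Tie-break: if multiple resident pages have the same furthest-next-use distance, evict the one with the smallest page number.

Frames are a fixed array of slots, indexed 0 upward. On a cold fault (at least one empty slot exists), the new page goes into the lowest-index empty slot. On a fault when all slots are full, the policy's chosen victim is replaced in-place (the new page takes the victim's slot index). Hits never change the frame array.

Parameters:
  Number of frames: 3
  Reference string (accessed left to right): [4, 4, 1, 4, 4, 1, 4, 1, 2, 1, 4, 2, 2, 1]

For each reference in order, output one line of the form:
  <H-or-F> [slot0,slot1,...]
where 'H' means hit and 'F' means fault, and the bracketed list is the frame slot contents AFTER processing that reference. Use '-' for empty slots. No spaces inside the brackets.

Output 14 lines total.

F [4,-,-]
H [4,-,-]
F [4,1,-]
H [4,1,-]
H [4,1,-]
H [4,1,-]
H [4,1,-]
H [4,1,-]
F [4,1,2]
H [4,1,2]
H [4,1,2]
H [4,1,2]
H [4,1,2]
H [4,1,2]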